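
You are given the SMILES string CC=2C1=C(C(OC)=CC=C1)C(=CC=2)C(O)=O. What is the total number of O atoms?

3

Scan the SMILES for O atoms (remember two-letter symbols like Cl and Br are single atoms).
Oxygen count: 3.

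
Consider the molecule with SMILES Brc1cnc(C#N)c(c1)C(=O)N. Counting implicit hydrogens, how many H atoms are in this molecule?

Walk through each heavy atom and fill implicit hydrogens from standard valence (C 4, N 3, O 2, S 2, halogen 1); for lowercase aromatic atoms, an aromatic c carries 1 H when it has two neighbours and 0 H with three, and aromatic n carries 0 H:
  atom 1: Br (halogen, monovalent) → 0 H
  atom 2: aromatic c, 3 neighbours → 0 H
  atom 3: aromatic c, 2 neighbours → 1 H
  atom 4: aromatic n, 2 neighbours → 0 H
  atom 5: aromatic c, 3 neighbours → 0 H
  atom 6: C, bond orders sum to 4 (valence 4) → 0 H
  atom 7: N, bond orders sum to 3 (valence 3) → 0 H
  atom 8: aromatic c, 3 neighbours → 0 H
  atom 9: aromatic c, 2 neighbours → 1 H
  atom 10: C, bond orders sum to 4 (valence 4) → 0 H
  atom 11: O, bond orders sum to 2 (valence 2) → 0 H
  atom 12: N, bond orders sum to 1 (valence 3) → 2 H
Total hydrogens: 4.

4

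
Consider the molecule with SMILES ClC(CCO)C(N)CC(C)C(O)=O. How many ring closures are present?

0

In SMILES, each pair of matching ring-closure digits denotes one ring-closing bond; the number of such bonds equals the number of independent rings.
Ring-closure bonds here: 0.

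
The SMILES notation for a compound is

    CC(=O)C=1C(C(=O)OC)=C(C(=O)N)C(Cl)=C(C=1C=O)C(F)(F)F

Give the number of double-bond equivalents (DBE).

8

Molecular formula: C13H9ClF3NO5.
DoU = (2C + 2 + N − H − X) / 2, where X is the halogen count and O/S are ignored.
    = (2·13 + 2 + 1 − 9 − 4) / 2 = 16 / 2 = 8.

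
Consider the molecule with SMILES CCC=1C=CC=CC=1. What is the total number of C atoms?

Count every carbon token in the SMILES (each C, including those in ring-closure positions and inside branches).
Carbon count: 8.

8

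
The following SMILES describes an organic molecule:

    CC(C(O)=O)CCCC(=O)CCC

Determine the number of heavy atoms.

13

Every atom symbol written in the SMILES (organic subset) is one heavy atom; implicit H are not written.
Heavy atoms by element → C:10, O:3.
Total: 13.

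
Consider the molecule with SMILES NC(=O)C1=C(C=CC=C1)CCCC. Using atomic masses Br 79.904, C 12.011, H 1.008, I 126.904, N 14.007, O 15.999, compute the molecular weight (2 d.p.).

First, the molecular formula is C11H15NO (counting implicit H from valence).
  C: 11 × 12.011 = 132.121
  H: 15 × 1.008 = 15.120
  N: 1 × 14.007 = 14.007
  O: 1 × 15.999 = 15.999
Sum: 11×12.011 + 15×1.008 + 1×14.007 + 1×15.999 = 177.247 → 177.25 g/mol.

177.25 g/mol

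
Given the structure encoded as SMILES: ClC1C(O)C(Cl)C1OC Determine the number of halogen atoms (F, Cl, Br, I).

2

Halogen atoms appear at heavy-atom positions 1, 6 (2×Cl).
Other groups present: 1 ether, 1 hydroxyl.
Halogen count: 2.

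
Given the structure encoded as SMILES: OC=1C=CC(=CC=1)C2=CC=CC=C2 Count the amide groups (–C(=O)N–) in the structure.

Scan the SMILES for the amide motif — none present.
Groups that are present: 1 hydroxyl.

0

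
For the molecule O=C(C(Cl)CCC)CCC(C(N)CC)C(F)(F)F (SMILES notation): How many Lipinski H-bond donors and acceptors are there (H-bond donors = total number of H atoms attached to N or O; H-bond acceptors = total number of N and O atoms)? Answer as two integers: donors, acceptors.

2, 2

Donors: find every N or O and count the H atoms it carries.
  atom 1 (O): bond orders sum to 2 → 0 H
  atom 12 (N): bond orders sum to 1 → 2 H
Lipinski HBD = 2.
Acceptors: N atoms = 1, O atoms = 1 → HBA = 2.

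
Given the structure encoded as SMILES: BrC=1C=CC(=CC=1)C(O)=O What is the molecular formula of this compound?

Walk through each heavy atom and fill implicit hydrogens from standard valence (C 4, N 3, O 2, S 2, halogen 1):
  atom 1: Br (halogen, monovalent) → 0 H
  atom 2: C, bond orders sum to 4 (valence 4) → 0 H
  atom 3: C, bond orders sum to 3 (valence 4) → 1 H
  atom 4: C, bond orders sum to 3 (valence 4) → 1 H
  atom 5: C, bond orders sum to 4 (valence 4) → 0 H
  atom 6: C, bond orders sum to 3 (valence 4) → 1 H
  atom 7: C, bond orders sum to 3 (valence 4) → 1 H
  atom 8: C, bond orders sum to 4 (valence 4) → 0 H
  atom 9: O, bond orders sum to 1 (valence 2) → 1 H
  atom 10: O, bond orders sum to 2 (valence 2) → 0 H
Totals → C:7, H:5, Br:1, O:2.

C7H5BrO2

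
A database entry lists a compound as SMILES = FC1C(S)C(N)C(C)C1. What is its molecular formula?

Walk through each heavy atom and fill implicit hydrogens from standard valence (C 4, N 3, O 2, S 2, halogen 1):
  atom 1: F (halogen, monovalent) → 0 H
  atom 2: C, bond orders sum to 3 (valence 4) → 1 H
  atom 3: C, bond orders sum to 3 (valence 4) → 1 H
  atom 4: S, bond orders sum to 1 (valence 2) → 1 H
  atom 5: C, bond orders sum to 3 (valence 4) → 1 H
  atom 6: N, bond orders sum to 1 (valence 3) → 2 H
  atom 7: C, bond orders sum to 3 (valence 4) → 1 H
  atom 8: C, bond orders sum to 1 (valence 4) → 3 H
  atom 9: C, bond orders sum to 2 (valence 4) → 2 H
Totals → C:6, H:12, F:1, N:1, S:1.

C6H12FNS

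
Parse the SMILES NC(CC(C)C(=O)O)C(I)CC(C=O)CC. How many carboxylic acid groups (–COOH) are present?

The carboxylic acid motif appears at heavy-atom position 6 in the SMILES.
Other groups present: 1 aldehyde, 1 primary amine.
Carboxylic acid count: 1.

1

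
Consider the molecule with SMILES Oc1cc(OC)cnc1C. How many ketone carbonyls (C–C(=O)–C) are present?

Scan the SMILES for the ketone motif — none present.
Groups that are present: 1 ether, 1 hydroxyl.

0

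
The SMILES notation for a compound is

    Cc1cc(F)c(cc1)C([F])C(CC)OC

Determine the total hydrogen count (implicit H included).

Walk through each heavy atom and fill implicit hydrogens from standard valence (C 4, N 3, O 2, S 2, halogen 1); for lowercase aromatic atoms, an aromatic c carries 1 H when it has two neighbours and 0 H with three, and aromatic n carries 0 H:
  atom 1: C, bond orders sum to 1 (valence 4) → 3 H
  atom 2: aromatic c, 3 neighbours → 0 H
  atom 3: aromatic c, 2 neighbours → 1 H
  atom 4: aromatic c, 3 neighbours → 0 H
  atom 5: F (halogen, monovalent) → 0 H
  atom 6: aromatic c, 3 neighbours → 0 H
  atom 7: aromatic c, 2 neighbours → 1 H
  atom 8: aromatic c, 2 neighbours → 1 H
  atom 9: C, bond orders sum to 3 (valence 4) → 1 H
  atom 10: F with explicit H count 0
  atom 11: C, bond orders sum to 3 (valence 4) → 1 H
  atom 12: C, bond orders sum to 2 (valence 4) → 2 H
  atom 13: C, bond orders sum to 1 (valence 4) → 3 H
  atom 14: O, bond orders sum to 2 (valence 2) → 0 H
  atom 15: C, bond orders sum to 1 (valence 4) → 3 H
Total hydrogens: 16.

16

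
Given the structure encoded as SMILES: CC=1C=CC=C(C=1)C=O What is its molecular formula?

Walk through each heavy atom and fill implicit hydrogens from standard valence (C 4, N 3, O 2, S 2, halogen 1):
  atom 1: C, bond orders sum to 1 (valence 4) → 3 H
  atom 2: C, bond orders sum to 4 (valence 4) → 0 H
  atom 3: C, bond orders sum to 3 (valence 4) → 1 H
  atom 4: C, bond orders sum to 3 (valence 4) → 1 H
  atom 5: C, bond orders sum to 3 (valence 4) → 1 H
  atom 6: C, bond orders sum to 4 (valence 4) → 0 H
  atom 7: C, bond orders sum to 3 (valence 4) → 1 H
  atom 8: C, bond orders sum to 3 (valence 4) → 1 H
  atom 9: O, bond orders sum to 2 (valence 2) → 0 H
Totals → C:8, H:8, O:1.
In Hill order: C8H8O.

C8H8O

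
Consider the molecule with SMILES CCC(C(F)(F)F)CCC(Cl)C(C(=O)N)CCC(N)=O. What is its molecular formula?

Walk through each heavy atom and fill implicit hydrogens from standard valence (C 4, N 3, O 2, S 2, halogen 1):
  atom 1: C, bond orders sum to 1 (valence 4) → 3 H
  atom 2: C, bond orders sum to 2 (valence 4) → 2 H
  atom 3: C, bond orders sum to 3 (valence 4) → 1 H
  atom 4: C, bond orders sum to 4 (valence 4) → 0 H
  atom 5: F (halogen, monovalent) → 0 H
  atom 6: F (halogen, monovalent) → 0 H
  atom 7: F (halogen, monovalent) → 0 H
  atom 8: C, bond orders sum to 2 (valence 4) → 2 H
  atom 9: C, bond orders sum to 2 (valence 4) → 2 H
  atom 10: C, bond orders sum to 3 (valence 4) → 1 H
  atom 11: Cl (halogen, monovalent) → 0 H
  atom 12: C, bond orders sum to 3 (valence 4) → 1 H
  atom 13: C, bond orders sum to 4 (valence 4) → 0 H
  atom 14: O, bond orders sum to 2 (valence 2) → 0 H
  atom 15: N, bond orders sum to 1 (valence 3) → 2 H
  atom 16: C, bond orders sum to 2 (valence 4) → 2 H
  atom 17: C, bond orders sum to 2 (valence 4) → 2 H
  atom 18: C, bond orders sum to 4 (valence 4) → 0 H
  atom 19: N, bond orders sum to 1 (valence 3) → 2 H
  atom 20: O, bond orders sum to 2 (valence 2) → 0 H
Totals → C:12, H:20, Cl:1, F:3, N:2, O:2.
In Hill order: C12H20ClF3N2O2.

C12H20ClF3N2O2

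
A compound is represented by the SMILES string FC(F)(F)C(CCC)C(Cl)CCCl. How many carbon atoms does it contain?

8

Count every carbon token in the SMILES (each C, including those in ring-closure positions and inside branches).
Carbon count: 8.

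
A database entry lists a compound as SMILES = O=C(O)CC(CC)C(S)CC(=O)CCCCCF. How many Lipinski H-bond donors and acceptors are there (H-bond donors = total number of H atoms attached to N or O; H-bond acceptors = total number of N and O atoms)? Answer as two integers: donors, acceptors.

1, 3

Donors: find every N or O and count the H atoms it carries.
  atom 1 (O): bond orders sum to 2 → 0 H
  atom 3 (O): bond orders sum to 1 → 1 H
  atom 12 (O): bond orders sum to 2 → 0 H
Lipinski HBD = 1.
Acceptors: N atoms = 0, O atoms = 3 → HBA = 3.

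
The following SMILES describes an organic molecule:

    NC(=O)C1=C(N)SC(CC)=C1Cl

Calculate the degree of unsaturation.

4

Degree of unsaturation = (number of rings) + (number of π bonds).
Ring closures in the SMILES: 1.
π bonds: 3 double bonds (each 1 DoU) → 3 DoU from unsaturation.
Total DoU = 1 + 3 = 4.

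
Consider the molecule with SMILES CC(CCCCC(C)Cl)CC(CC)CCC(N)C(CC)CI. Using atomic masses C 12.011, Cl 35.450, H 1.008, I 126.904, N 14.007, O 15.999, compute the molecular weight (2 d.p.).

First, the molecular formula is C19H39ClIN (counting implicit H from valence).
  C: 19 × 12.011 = 228.209
  Cl: 1 × 35.450 = 35.450
  H: 39 × 1.008 = 39.312
  I: 1 × 126.904 = 126.904
  N: 1 × 14.007 = 14.007
Sum: 19×12.011 + 1×35.450 + 39×1.008 + 1×126.904 + 1×14.007 = 443.882 → 443.88 g/mol.

443.88 g/mol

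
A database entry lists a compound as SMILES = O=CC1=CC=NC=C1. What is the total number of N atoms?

Scan the SMILES for N atoms (remember two-letter symbols like Cl and Br are single atoms).
Nitrogen count: 1.

1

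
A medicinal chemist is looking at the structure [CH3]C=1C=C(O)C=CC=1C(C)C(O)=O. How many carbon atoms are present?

10

Count every carbon token in the SMILES (each C, including those in ring-closure positions and inside branches).
Carbon count: 10.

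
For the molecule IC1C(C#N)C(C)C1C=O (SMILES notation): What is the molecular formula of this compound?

Walk through each heavy atom and fill implicit hydrogens from standard valence (C 4, N 3, O 2, S 2, halogen 1):
  atom 1: I (halogen, monovalent) → 0 H
  atom 2: C, bond orders sum to 3 (valence 4) → 1 H
  atom 3: C, bond orders sum to 3 (valence 4) → 1 H
  atom 4: C, bond orders sum to 4 (valence 4) → 0 H
  atom 5: N, bond orders sum to 3 (valence 3) → 0 H
  atom 6: C, bond orders sum to 3 (valence 4) → 1 H
  atom 7: C, bond orders sum to 1 (valence 4) → 3 H
  atom 8: C, bond orders sum to 3 (valence 4) → 1 H
  atom 9: C, bond orders sum to 3 (valence 4) → 1 H
  atom 10: O, bond orders sum to 2 (valence 2) → 0 H
Totals → C:7, H:8, I:1, N:1, O:1.

C7H8INO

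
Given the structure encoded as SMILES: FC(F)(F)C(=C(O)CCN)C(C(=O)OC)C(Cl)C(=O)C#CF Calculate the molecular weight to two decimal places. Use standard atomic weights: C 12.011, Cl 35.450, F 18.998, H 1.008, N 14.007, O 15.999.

First, the molecular formula is C12H12ClF4NO4 (counting implicit H from valence).
  C: 12 × 12.011 = 144.132
  Cl: 1 × 35.450 = 35.450
  F: 4 × 18.998 = 75.992
  H: 12 × 1.008 = 12.096
  N: 1 × 14.007 = 14.007
  O: 4 × 15.999 = 63.996
Sum: 12×12.011 + 1×35.450 + 4×18.998 + 12×1.008 + 1×14.007 + 4×15.999 = 345.673 → 345.67 g/mol.

345.67 g/mol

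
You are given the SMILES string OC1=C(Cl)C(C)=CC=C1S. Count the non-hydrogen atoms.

Every atom symbol written in the SMILES (organic subset) is one heavy atom; implicit H are not written.
Heavy atoms by element → C:7, Cl:1, O:1, S:1.
Total: 10.

10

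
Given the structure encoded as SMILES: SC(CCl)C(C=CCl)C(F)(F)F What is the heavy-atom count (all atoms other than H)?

Every atom symbol written in the SMILES (organic subset) is one heavy atom; implicit H are not written.
Heavy atoms by element → C:6, Cl:2, F:3, S:1.
Total: 12.

12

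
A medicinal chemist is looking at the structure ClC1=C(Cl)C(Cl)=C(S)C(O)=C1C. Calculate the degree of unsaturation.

Degree of unsaturation = (number of rings) + (number of π bonds).
Ring closures in the SMILES: 1.
π bonds: 3 double bonds (each 1 DoU) → 3 DoU from unsaturation.
Total DoU = 1 + 3 = 4.

4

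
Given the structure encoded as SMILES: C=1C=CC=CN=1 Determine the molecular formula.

C5H5N

Walk through each heavy atom and fill implicit hydrogens from standard valence (C 4, N 3, O 2, S 2, halogen 1):
  atom 1: C, bond orders sum to 3 (valence 4) → 1 H
  atom 2: C, bond orders sum to 3 (valence 4) → 1 H
  atom 3: C, bond orders sum to 3 (valence 4) → 1 H
  atom 4: C, bond orders sum to 3 (valence 4) → 1 H
  atom 5: C, bond orders sum to 3 (valence 4) → 1 H
  atom 6: N, bond orders sum to 3 (valence 3) → 0 H
Totals → C:5, H:5, N:1.
In Hill order: C5H5N.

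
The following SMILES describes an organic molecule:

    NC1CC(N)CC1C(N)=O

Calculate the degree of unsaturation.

2

Degree of unsaturation = (number of rings) + (number of π bonds).
Ring closures in the SMILES: 1.
π bonds: 1 double bond (each 1 DoU) → 1 DoU from unsaturation.
Total DoU = 1 + 1 = 2.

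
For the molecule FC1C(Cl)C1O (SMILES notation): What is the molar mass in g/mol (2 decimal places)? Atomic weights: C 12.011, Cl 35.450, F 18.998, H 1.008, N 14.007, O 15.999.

First, the molecular formula is C3H4ClFO (counting implicit H from valence).
  C: 3 × 12.011 = 36.033
  Cl: 1 × 35.450 = 35.450
  F: 1 × 18.998 = 18.998
  H: 4 × 1.008 = 4.032
  O: 1 × 15.999 = 15.999
Sum: 3×12.011 + 1×35.450 + 1×18.998 + 4×1.008 + 1×15.999 = 110.512 → 110.51 g/mol.

110.51 g/mol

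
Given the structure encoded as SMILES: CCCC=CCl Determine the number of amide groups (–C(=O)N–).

0

Scan the SMILES for the amide motif — none present.
Groups that are present: 1 alkene.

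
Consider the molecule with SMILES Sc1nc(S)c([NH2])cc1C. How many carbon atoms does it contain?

Count every carbon token in the SMILES (each C, including those in ring-closure positions and inside branches).
Carbon count: 6.

6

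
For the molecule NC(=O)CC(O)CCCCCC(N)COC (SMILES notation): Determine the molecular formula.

Walk through each heavy atom and fill implicit hydrogens from standard valence (C 4, N 3, O 2, S 2, halogen 1):
  atom 1: N, bond orders sum to 1 (valence 3) → 2 H
  atom 2: C, bond orders sum to 4 (valence 4) → 0 H
  atom 3: O, bond orders sum to 2 (valence 2) → 0 H
  atom 4: C, bond orders sum to 2 (valence 4) → 2 H
  atom 5: C, bond orders sum to 3 (valence 4) → 1 H
  atom 6: O, bond orders sum to 1 (valence 2) → 1 H
  atom 7: C, bond orders sum to 2 (valence 4) → 2 H
  atom 8: C, bond orders sum to 2 (valence 4) → 2 H
  atom 9: C, bond orders sum to 2 (valence 4) → 2 H
  atom 10: C, bond orders sum to 2 (valence 4) → 2 H
  atom 11: C, bond orders sum to 2 (valence 4) → 2 H
  atom 12: C, bond orders sum to 3 (valence 4) → 1 H
  atom 13: N, bond orders sum to 1 (valence 3) → 2 H
  atom 14: C, bond orders sum to 2 (valence 4) → 2 H
  atom 15: O, bond orders sum to 2 (valence 2) → 0 H
  atom 16: C, bond orders sum to 1 (valence 4) → 3 H
Totals → C:11, H:24, N:2, O:3.
In Hill order: C11H24N2O3.

C11H24N2O3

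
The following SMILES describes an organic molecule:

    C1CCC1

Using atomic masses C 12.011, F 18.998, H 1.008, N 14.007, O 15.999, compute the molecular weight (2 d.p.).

56.11 g/mol

First, the molecular formula is C4H8 (counting implicit H from valence).
  C: 4 × 12.011 = 48.044
  H: 8 × 1.008 = 8.064
Sum: 4×12.011 + 8×1.008 = 56.108 → 56.11 g/mol.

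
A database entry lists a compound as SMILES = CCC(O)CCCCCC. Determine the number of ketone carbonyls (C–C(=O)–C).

Scan the SMILES for the ketone motif — none present.
Groups that are present: 1 hydroxyl.

0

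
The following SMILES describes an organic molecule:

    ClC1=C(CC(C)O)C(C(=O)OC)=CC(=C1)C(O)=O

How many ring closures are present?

In SMILES, each pair of matching ring-closure digits denotes one ring-closing bond; the number of such bonds equals the number of independent rings.
Ring-closure bonds here: 1.

1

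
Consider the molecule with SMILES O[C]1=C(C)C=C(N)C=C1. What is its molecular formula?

Walk through each heavy atom and fill implicit hydrogens from standard valence (C 4, N 3, O 2, S 2, halogen 1):
  atom 1: O, bond orders sum to 1 (valence 2) → 1 H
  atom 2: C with explicit H count 0
  atom 3: C, bond orders sum to 4 (valence 4) → 0 H
  atom 4: C, bond orders sum to 1 (valence 4) → 3 H
  atom 5: C, bond orders sum to 3 (valence 4) → 1 H
  atom 6: C, bond orders sum to 4 (valence 4) → 0 H
  atom 7: N, bond orders sum to 1 (valence 3) → 2 H
  atom 8: C, bond orders sum to 3 (valence 4) → 1 H
  atom 9: C, bond orders sum to 3 (valence 4) → 1 H
Totals → C:7, H:9, N:1, O:1.
In Hill order: C7H9NO.

C7H9NO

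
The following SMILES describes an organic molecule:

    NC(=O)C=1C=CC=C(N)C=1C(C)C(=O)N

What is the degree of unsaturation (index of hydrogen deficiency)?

6

Molecular formula: C10H13N3O2.
DoU = (2C + 2 + N − H − X) / 2, where X is the halogen count and O/S are ignored.
    = (2·10 + 2 + 3 − 13 − 0) / 2 = 12 / 2 = 6.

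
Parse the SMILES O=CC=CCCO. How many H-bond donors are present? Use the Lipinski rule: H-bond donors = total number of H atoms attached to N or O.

Donors: find every N or O and count the H atoms it carries.
  atom 1 (O): bond orders sum to 2 → 0 H
  atom 7 (O): bond orders sum to 1 → 1 H
Lipinski HBD = 1.

1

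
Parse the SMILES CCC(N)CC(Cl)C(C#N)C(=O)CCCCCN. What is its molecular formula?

C13H24ClN3O

Walk through each heavy atom and fill implicit hydrogens from standard valence (C 4, N 3, O 2, S 2, halogen 1):
  atom 1: C, bond orders sum to 1 (valence 4) → 3 H
  atom 2: C, bond orders sum to 2 (valence 4) → 2 H
  atom 3: C, bond orders sum to 3 (valence 4) → 1 H
  atom 4: N, bond orders sum to 1 (valence 3) → 2 H
  atom 5: C, bond orders sum to 2 (valence 4) → 2 H
  atom 6: C, bond orders sum to 3 (valence 4) → 1 H
  atom 7: Cl (halogen, monovalent) → 0 H
  atom 8: C, bond orders sum to 3 (valence 4) → 1 H
  atom 9: C, bond orders sum to 4 (valence 4) → 0 H
  atom 10: N, bond orders sum to 3 (valence 3) → 0 H
  atom 11: C, bond orders sum to 4 (valence 4) → 0 H
  atom 12: O, bond orders sum to 2 (valence 2) → 0 H
  atom 13: C, bond orders sum to 2 (valence 4) → 2 H
  atom 14: C, bond orders sum to 2 (valence 4) → 2 H
  atom 15: C, bond orders sum to 2 (valence 4) → 2 H
  atom 16: C, bond orders sum to 2 (valence 4) → 2 H
  atom 17: C, bond orders sum to 2 (valence 4) → 2 H
  atom 18: N, bond orders sum to 1 (valence 3) → 2 H
Totals → C:13, H:24, Cl:1, N:3, O:1.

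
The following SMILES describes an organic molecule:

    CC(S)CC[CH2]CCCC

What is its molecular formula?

C9H20S

Walk through each heavy atom and fill implicit hydrogens from standard valence (C 4, N 3, O 2, S 2, halogen 1):
  atom 1: C, bond orders sum to 1 (valence 4) → 3 H
  atom 2: C, bond orders sum to 3 (valence 4) → 1 H
  atom 3: S, bond orders sum to 1 (valence 2) → 1 H
  atom 4: C, bond orders sum to 2 (valence 4) → 2 H
  atom 5: C, bond orders sum to 2 (valence 4) → 2 H
  atom 6: C with explicit H count 2
  atom 7: C, bond orders sum to 2 (valence 4) → 2 H
  atom 8: C, bond orders sum to 2 (valence 4) → 2 H
  atom 9: C, bond orders sum to 2 (valence 4) → 2 H
  atom 10: C, bond orders sum to 1 (valence 4) → 3 H
Totals → C:9, H:20, S:1.
In Hill order: C9H20S.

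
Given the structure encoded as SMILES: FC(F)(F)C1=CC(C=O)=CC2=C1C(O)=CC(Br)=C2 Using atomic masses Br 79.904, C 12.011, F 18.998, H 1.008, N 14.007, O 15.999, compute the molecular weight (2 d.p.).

319.08 g/mol

First, the molecular formula is C12H6BrF3O2 (counting implicit H from valence).
  Br: 1 × 79.904 = 79.904
  C: 12 × 12.011 = 144.132
  F: 3 × 18.998 = 56.994
  H: 6 × 1.008 = 6.048
  O: 2 × 15.999 = 31.998
Sum: 1×79.904 + 12×12.011 + 3×18.998 + 6×1.008 + 2×15.999 = 319.076 → 319.08 g/mol.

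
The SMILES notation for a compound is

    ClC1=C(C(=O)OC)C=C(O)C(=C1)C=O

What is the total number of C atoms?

Count every carbon token in the SMILES (each C, including those in ring-closure positions and inside branches).
Carbon count: 9.

9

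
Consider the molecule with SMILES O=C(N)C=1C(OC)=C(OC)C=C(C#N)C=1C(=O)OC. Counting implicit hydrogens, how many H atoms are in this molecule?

Walk through each heavy atom and fill implicit hydrogens from standard valence (C 4, N 3, O 2, S 2, halogen 1):
  atom 1: O, bond orders sum to 2 (valence 2) → 0 H
  atom 2: C, bond orders sum to 4 (valence 4) → 0 H
  atom 3: N, bond orders sum to 1 (valence 3) → 2 H
  atom 4: C, bond orders sum to 4 (valence 4) → 0 H
  atom 5: C, bond orders sum to 4 (valence 4) → 0 H
  atom 6: O, bond orders sum to 2 (valence 2) → 0 H
  atom 7: C, bond orders sum to 1 (valence 4) → 3 H
  atom 8: C, bond orders sum to 4 (valence 4) → 0 H
  atom 9: O, bond orders sum to 2 (valence 2) → 0 H
  atom 10: C, bond orders sum to 1 (valence 4) → 3 H
  atom 11: C, bond orders sum to 3 (valence 4) → 1 H
  atom 12: C, bond orders sum to 4 (valence 4) → 0 H
  atom 13: C, bond orders sum to 4 (valence 4) → 0 H
  atom 14: N, bond orders sum to 3 (valence 3) → 0 H
  atom 15: C, bond orders sum to 4 (valence 4) → 0 H
  atom 16: C, bond orders sum to 4 (valence 4) → 0 H
  atom 17: O, bond orders sum to 2 (valence 2) → 0 H
  atom 18: O, bond orders sum to 2 (valence 2) → 0 H
  atom 19: C, bond orders sum to 1 (valence 4) → 3 H
Total hydrogens: 12.

12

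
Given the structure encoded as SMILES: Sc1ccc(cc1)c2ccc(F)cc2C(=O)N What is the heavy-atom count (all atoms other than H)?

17

Every atom symbol written in the SMILES (organic subset) is one heavy atom; implicit H are not written.
Heavy atoms by element → C:13, F:1, N:1, O:1, S:1.
Total: 17.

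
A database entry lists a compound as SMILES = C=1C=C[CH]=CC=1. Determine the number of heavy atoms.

Every atom symbol written in the SMILES (organic subset) is one heavy atom; implicit H are not written.
Heavy atoms by element → C:6.
Total: 6.

6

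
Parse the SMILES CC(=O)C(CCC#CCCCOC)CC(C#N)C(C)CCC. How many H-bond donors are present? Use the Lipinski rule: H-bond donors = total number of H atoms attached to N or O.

Donors: find every N or O and count the H atoms it carries.
  atom 3 (O): bond orders sum to 2 → 0 H
  atom 12 (O): bond orders sum to 2 → 0 H
  atom 17 (N): bond orders sum to 3 → 0 H
Lipinski HBD = 0.

0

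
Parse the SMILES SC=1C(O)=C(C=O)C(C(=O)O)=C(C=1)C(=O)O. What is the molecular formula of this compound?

Walk through each heavy atom and fill implicit hydrogens from standard valence (C 4, N 3, O 2, S 2, halogen 1):
  atom 1: S, bond orders sum to 1 (valence 2) → 1 H
  atom 2: C, bond orders sum to 4 (valence 4) → 0 H
  atom 3: C, bond orders sum to 4 (valence 4) → 0 H
  atom 4: O, bond orders sum to 1 (valence 2) → 1 H
  atom 5: C, bond orders sum to 4 (valence 4) → 0 H
  atom 6: C, bond orders sum to 3 (valence 4) → 1 H
  atom 7: O, bond orders sum to 2 (valence 2) → 0 H
  atom 8: C, bond orders sum to 4 (valence 4) → 0 H
  atom 9: C, bond orders sum to 4 (valence 4) → 0 H
  atom 10: O, bond orders sum to 2 (valence 2) → 0 H
  atom 11: O, bond orders sum to 1 (valence 2) → 1 H
  atom 12: C, bond orders sum to 4 (valence 4) → 0 H
  atom 13: C, bond orders sum to 3 (valence 4) → 1 H
  atom 14: C, bond orders sum to 4 (valence 4) → 0 H
  atom 15: O, bond orders sum to 2 (valence 2) → 0 H
  atom 16: O, bond orders sum to 1 (valence 2) → 1 H
Totals → C:9, H:6, O:6, S:1.

C9H6O6S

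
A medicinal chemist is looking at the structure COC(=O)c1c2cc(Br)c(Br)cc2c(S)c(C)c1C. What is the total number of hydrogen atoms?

12

Walk through each heavy atom and fill implicit hydrogens from standard valence (C 4, N 3, O 2, S 2, halogen 1); for lowercase aromatic atoms, an aromatic c carries 1 H when it has two neighbours and 0 H with three, and aromatic n carries 0 H:
  atom 1: C, bond orders sum to 1 (valence 4) → 3 H
  atom 2: O, bond orders sum to 2 (valence 2) → 0 H
  atom 3: C, bond orders sum to 4 (valence 4) → 0 H
  atom 4: O, bond orders sum to 2 (valence 2) → 0 H
  atom 5: aromatic c, 3 neighbours → 0 H
  atom 6: aromatic c, 3 neighbours → 0 H
  atom 7: aromatic c, 2 neighbours → 1 H
  atom 8: aromatic c, 3 neighbours → 0 H
  atom 9: Br (halogen, monovalent) → 0 H
  atom 10: aromatic c, 3 neighbours → 0 H
  atom 11: Br (halogen, monovalent) → 0 H
  atom 12: aromatic c, 2 neighbours → 1 H
  atom 13: aromatic c, 3 neighbours → 0 H
  atom 14: aromatic c, 3 neighbours → 0 H
  atom 15: S, bond orders sum to 1 (valence 2) → 1 H
  atom 16: aromatic c, 3 neighbours → 0 H
  atom 17: C, bond orders sum to 1 (valence 4) → 3 H
  atom 18: aromatic c, 3 neighbours → 0 H
  atom 19: C, bond orders sum to 1 (valence 4) → 3 H
Total hydrogens: 12.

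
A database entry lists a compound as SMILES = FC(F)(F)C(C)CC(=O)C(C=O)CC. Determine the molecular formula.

Walk through each heavy atom and fill implicit hydrogens from standard valence (C 4, N 3, O 2, S 2, halogen 1):
  atom 1: F (halogen, monovalent) → 0 H
  atom 2: C, bond orders sum to 4 (valence 4) → 0 H
  atom 3: F (halogen, monovalent) → 0 H
  atom 4: F (halogen, monovalent) → 0 H
  atom 5: C, bond orders sum to 3 (valence 4) → 1 H
  atom 6: C, bond orders sum to 1 (valence 4) → 3 H
  atom 7: C, bond orders sum to 2 (valence 4) → 2 H
  atom 8: C, bond orders sum to 4 (valence 4) → 0 H
  atom 9: O, bond orders sum to 2 (valence 2) → 0 H
  atom 10: C, bond orders sum to 3 (valence 4) → 1 H
  atom 11: C, bond orders sum to 3 (valence 4) → 1 H
  atom 12: O, bond orders sum to 2 (valence 2) → 0 H
  atom 13: C, bond orders sum to 2 (valence 4) → 2 H
  atom 14: C, bond orders sum to 1 (valence 4) → 3 H
Totals → C:9, H:13, F:3, O:2.

C9H13F3O2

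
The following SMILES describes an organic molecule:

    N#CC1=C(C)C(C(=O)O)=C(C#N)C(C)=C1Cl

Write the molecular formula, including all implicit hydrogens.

C11H7ClN2O2

Walk through each heavy atom and fill implicit hydrogens from standard valence (C 4, N 3, O 2, S 2, halogen 1):
  atom 1: N, bond orders sum to 3 (valence 3) → 0 H
  atom 2: C, bond orders sum to 4 (valence 4) → 0 H
  atom 3: C, bond orders sum to 4 (valence 4) → 0 H
  atom 4: C, bond orders sum to 4 (valence 4) → 0 H
  atom 5: C, bond orders sum to 1 (valence 4) → 3 H
  atom 6: C, bond orders sum to 4 (valence 4) → 0 H
  atom 7: C, bond orders sum to 4 (valence 4) → 0 H
  atom 8: O, bond orders sum to 2 (valence 2) → 0 H
  atom 9: O, bond orders sum to 1 (valence 2) → 1 H
  atom 10: C, bond orders sum to 4 (valence 4) → 0 H
  atom 11: C, bond orders sum to 4 (valence 4) → 0 H
  atom 12: N, bond orders sum to 3 (valence 3) → 0 H
  atom 13: C, bond orders sum to 4 (valence 4) → 0 H
  atom 14: C, bond orders sum to 1 (valence 4) → 3 H
  atom 15: C, bond orders sum to 4 (valence 4) → 0 H
  atom 16: Cl (halogen, monovalent) → 0 H
Totals → C:11, H:7, Cl:1, N:2, O:2.
In Hill order: C11H7ClN2O2.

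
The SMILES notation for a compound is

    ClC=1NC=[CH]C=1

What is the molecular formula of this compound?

C4H4ClN

Walk through each heavy atom and fill implicit hydrogens from standard valence (C 4, N 3, O 2, S 2, halogen 1):
  atom 1: Cl (halogen, monovalent) → 0 H
  atom 2: C, bond orders sum to 4 (valence 4) → 0 H
  atom 3: N, bond orders sum to 2 (valence 3) → 1 H
  atom 4: C, bond orders sum to 3 (valence 4) → 1 H
  atom 5: C with explicit H count 1
  atom 6: C, bond orders sum to 3 (valence 4) → 1 H
Totals → C:4, H:4, Cl:1, N:1.
In Hill order: C4H4ClN.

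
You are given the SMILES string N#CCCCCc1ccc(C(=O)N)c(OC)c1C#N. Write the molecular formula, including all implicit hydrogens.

C14H15N3O2

Walk through each heavy atom and fill implicit hydrogens from standard valence (C 4, N 3, O 2, S 2, halogen 1); for lowercase aromatic atoms, an aromatic c carries 1 H when it has two neighbours and 0 H with three, and aromatic n carries 0 H:
  atom 1: N, bond orders sum to 3 (valence 3) → 0 H
  atom 2: C, bond orders sum to 4 (valence 4) → 0 H
  atom 3: C, bond orders sum to 2 (valence 4) → 2 H
  atom 4: C, bond orders sum to 2 (valence 4) → 2 H
  atom 5: C, bond orders sum to 2 (valence 4) → 2 H
  atom 6: C, bond orders sum to 2 (valence 4) → 2 H
  atom 7: aromatic c, 3 neighbours → 0 H
  atom 8: aromatic c, 2 neighbours → 1 H
  atom 9: aromatic c, 2 neighbours → 1 H
  atom 10: aromatic c, 3 neighbours → 0 H
  atom 11: C, bond orders sum to 4 (valence 4) → 0 H
  atom 12: O, bond orders sum to 2 (valence 2) → 0 H
  atom 13: N, bond orders sum to 1 (valence 3) → 2 H
  atom 14: aromatic c, 3 neighbours → 0 H
  atom 15: O, bond orders sum to 2 (valence 2) → 0 H
  atom 16: C, bond orders sum to 1 (valence 4) → 3 H
  atom 17: aromatic c, 3 neighbours → 0 H
  atom 18: C, bond orders sum to 4 (valence 4) → 0 H
  atom 19: N, bond orders sum to 3 (valence 3) → 0 H
Totals → C:14, H:15, N:3, O:2.
In Hill order: C14H15N3O2.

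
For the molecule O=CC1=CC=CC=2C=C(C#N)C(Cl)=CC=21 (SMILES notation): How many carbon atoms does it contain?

12

Count every carbon token in the SMILES (each C, including those in ring-closure positions and inside branches).
Carbon count: 12.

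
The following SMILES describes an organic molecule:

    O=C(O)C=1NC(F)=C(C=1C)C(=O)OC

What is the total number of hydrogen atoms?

8

Walk through each heavy atom and fill implicit hydrogens from standard valence (C 4, N 3, O 2, S 2, halogen 1):
  atom 1: O, bond orders sum to 2 (valence 2) → 0 H
  atom 2: C, bond orders sum to 4 (valence 4) → 0 H
  atom 3: O, bond orders sum to 1 (valence 2) → 1 H
  atom 4: C, bond orders sum to 4 (valence 4) → 0 H
  atom 5: N, bond orders sum to 2 (valence 3) → 1 H
  atom 6: C, bond orders sum to 4 (valence 4) → 0 H
  atom 7: F (halogen, monovalent) → 0 H
  atom 8: C, bond orders sum to 4 (valence 4) → 0 H
  atom 9: C, bond orders sum to 4 (valence 4) → 0 H
  atom 10: C, bond orders sum to 1 (valence 4) → 3 H
  atom 11: C, bond orders sum to 4 (valence 4) → 0 H
  atom 12: O, bond orders sum to 2 (valence 2) → 0 H
  atom 13: O, bond orders sum to 2 (valence 2) → 0 H
  atom 14: C, bond orders sum to 1 (valence 4) → 3 H
Total hydrogens: 8.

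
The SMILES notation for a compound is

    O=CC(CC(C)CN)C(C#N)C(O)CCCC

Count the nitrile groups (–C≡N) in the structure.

The nitrile motif appears at heavy-atom position 10 in the SMILES.
Other groups present: 1 aldehyde, 1 hydroxyl, 1 primary amine.
Nitrile count: 1.

1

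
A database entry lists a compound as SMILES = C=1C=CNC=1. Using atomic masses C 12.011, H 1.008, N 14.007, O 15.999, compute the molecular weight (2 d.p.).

First, the molecular formula is C4H5N (counting implicit H from valence).
  C: 4 × 12.011 = 48.044
  H: 5 × 1.008 = 5.040
  N: 1 × 14.007 = 14.007
Sum: 4×12.011 + 5×1.008 + 1×14.007 = 67.091 → 67.09 g/mol.

67.09 g/mol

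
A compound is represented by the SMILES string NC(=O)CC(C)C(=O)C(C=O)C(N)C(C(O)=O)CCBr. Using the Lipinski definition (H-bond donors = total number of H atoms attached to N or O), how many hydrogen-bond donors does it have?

5

Donors: find every N or O and count the H atoms it carries.
  atom 1 (N): bond orders sum to 1 → 2 H
  atom 3 (O): bond orders sum to 2 → 0 H
  atom 8 (O): bond orders sum to 2 → 0 H
  atom 11 (O): bond orders sum to 2 → 0 H
  atom 13 (N): bond orders sum to 1 → 2 H
  atom 16 (O): bond orders sum to 1 → 1 H
  atom 17 (O): bond orders sum to 2 → 0 H
Lipinski HBD = 5.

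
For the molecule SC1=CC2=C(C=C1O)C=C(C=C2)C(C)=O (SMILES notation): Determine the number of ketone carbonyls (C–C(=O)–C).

1

The ketone motif appears at heavy-atom position 13 in the SMILES.
Other groups present: 1 hydroxyl, 1 thiol.
Ketone count: 1.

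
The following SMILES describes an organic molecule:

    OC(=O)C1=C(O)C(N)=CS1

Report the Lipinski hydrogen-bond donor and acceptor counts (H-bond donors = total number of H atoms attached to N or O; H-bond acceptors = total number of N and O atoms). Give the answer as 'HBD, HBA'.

Donors: find every N or O and count the H atoms it carries.
  atom 1 (O): bond orders sum to 1 → 1 H
  atom 3 (O): bond orders sum to 2 → 0 H
  atom 6 (O): bond orders sum to 1 → 1 H
  atom 8 (N): bond orders sum to 1 → 2 H
Lipinski HBD = 4.
Acceptors: N atoms = 1, O atoms = 3 → HBA = 4.

4, 4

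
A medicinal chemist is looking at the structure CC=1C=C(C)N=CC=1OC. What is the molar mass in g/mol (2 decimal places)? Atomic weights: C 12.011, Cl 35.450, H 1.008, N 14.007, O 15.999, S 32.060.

137.18 g/mol

First, the molecular formula is C8H11NO (counting implicit H from valence).
  C: 8 × 12.011 = 96.088
  H: 11 × 1.008 = 11.088
  N: 1 × 14.007 = 14.007
  O: 1 × 15.999 = 15.999
Sum: 8×12.011 + 11×1.008 + 1×14.007 + 1×15.999 = 137.182 → 137.18 g/mol.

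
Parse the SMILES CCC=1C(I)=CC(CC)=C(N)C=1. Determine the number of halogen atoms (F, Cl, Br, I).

1

Halogen atoms appear at heavy-atom position 5 (1×I).
Other groups present: 1 primary amine.
Halogen count: 1.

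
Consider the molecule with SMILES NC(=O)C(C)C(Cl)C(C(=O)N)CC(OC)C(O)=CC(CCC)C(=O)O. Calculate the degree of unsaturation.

4

Molecular formula: C16H27ClN2O6.
DoU = (2C + 2 + N − H − X) / 2, where X is the halogen count and O/S are ignored.
    = (2·16 + 2 + 2 − 27 − 1) / 2 = 8 / 2 = 4.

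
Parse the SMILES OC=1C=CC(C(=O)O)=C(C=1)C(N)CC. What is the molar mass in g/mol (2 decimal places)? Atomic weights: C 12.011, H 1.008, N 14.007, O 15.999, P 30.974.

195.22 g/mol

First, the molecular formula is C10H13NO3 (counting implicit H from valence).
  C: 10 × 12.011 = 120.110
  H: 13 × 1.008 = 13.104
  N: 1 × 14.007 = 14.007
  O: 3 × 15.999 = 47.997
Sum: 10×12.011 + 13×1.008 + 1×14.007 + 3×15.999 = 195.218 → 195.22 g/mol.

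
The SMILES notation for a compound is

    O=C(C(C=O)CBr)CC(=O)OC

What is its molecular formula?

C7H9BrO4

Walk through each heavy atom and fill implicit hydrogens from standard valence (C 4, N 3, O 2, S 2, halogen 1):
  atom 1: O, bond orders sum to 2 (valence 2) → 0 H
  atom 2: C, bond orders sum to 4 (valence 4) → 0 H
  atom 3: C, bond orders sum to 3 (valence 4) → 1 H
  atom 4: C, bond orders sum to 3 (valence 4) → 1 H
  atom 5: O, bond orders sum to 2 (valence 2) → 0 H
  atom 6: C, bond orders sum to 2 (valence 4) → 2 H
  atom 7: Br (halogen, monovalent) → 0 H
  atom 8: C, bond orders sum to 2 (valence 4) → 2 H
  atom 9: C, bond orders sum to 4 (valence 4) → 0 H
  atom 10: O, bond orders sum to 2 (valence 2) → 0 H
  atom 11: O, bond orders sum to 2 (valence 2) → 0 H
  atom 12: C, bond orders sum to 1 (valence 4) → 3 H
Totals → C:7, H:9, Br:1, O:4.
In Hill order: C7H9BrO4.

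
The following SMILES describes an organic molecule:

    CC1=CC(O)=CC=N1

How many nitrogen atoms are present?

Scan the SMILES for N atoms (remember two-letter symbols like Cl and Br are single atoms).
Nitrogen count: 1.

1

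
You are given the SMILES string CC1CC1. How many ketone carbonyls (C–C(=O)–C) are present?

Scan the SMILES for the ketone motif — none present.

0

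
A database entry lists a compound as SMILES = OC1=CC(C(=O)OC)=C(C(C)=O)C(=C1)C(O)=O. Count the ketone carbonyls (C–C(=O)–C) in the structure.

1

The ketone motif appears at heavy-atom position 10 in the SMILES.
Other groups present: 1 carboxylic acid, 1 ester, 1 hydroxyl.
Ketone count: 1.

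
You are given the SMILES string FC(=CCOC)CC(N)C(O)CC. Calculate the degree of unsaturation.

Degree of unsaturation = (number of rings) + (number of π bonds).
Ring closures in the SMILES: 0.
π bonds: 1 double bond (each 1 DoU) → 1 DoU from unsaturation.
Total DoU = 0 + 1 = 1.

1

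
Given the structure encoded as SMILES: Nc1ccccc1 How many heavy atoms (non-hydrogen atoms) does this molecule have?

7

Every atom symbol written in the SMILES (organic subset) is one heavy atom; implicit H are not written.
Heavy atoms by element → C:6, N:1.
Total: 7.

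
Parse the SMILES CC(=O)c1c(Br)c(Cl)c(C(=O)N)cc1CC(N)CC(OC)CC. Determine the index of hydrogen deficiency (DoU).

Molecular formula: C16H22BrClN2O3.
DoU = (2C + 2 + N − H − X) / 2, where X is the halogen count and O/S are ignored.
    = (2·16 + 2 + 2 − 22 − 2) / 2 = 12 / 2 = 6.

6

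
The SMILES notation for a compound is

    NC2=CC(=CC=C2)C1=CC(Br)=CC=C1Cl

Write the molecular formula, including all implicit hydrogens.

C12H9BrClN

Walk through each heavy atom and fill implicit hydrogens from standard valence (C 4, N 3, O 2, S 2, halogen 1):
  atom 1: N, bond orders sum to 1 (valence 3) → 2 H
  atom 2: C, bond orders sum to 4 (valence 4) → 0 H
  atom 3: C, bond orders sum to 3 (valence 4) → 1 H
  atom 4: C, bond orders sum to 4 (valence 4) → 0 H
  atom 5: C, bond orders sum to 3 (valence 4) → 1 H
  atom 6: C, bond orders sum to 3 (valence 4) → 1 H
  atom 7: C, bond orders sum to 3 (valence 4) → 1 H
  atom 8: C, bond orders sum to 4 (valence 4) → 0 H
  atom 9: C, bond orders sum to 3 (valence 4) → 1 H
  atom 10: C, bond orders sum to 4 (valence 4) → 0 H
  atom 11: Br (halogen, monovalent) → 0 H
  atom 12: C, bond orders sum to 3 (valence 4) → 1 H
  atom 13: C, bond orders sum to 3 (valence 4) → 1 H
  atom 14: C, bond orders sum to 4 (valence 4) → 0 H
  atom 15: Cl (halogen, monovalent) → 0 H
Totals → C:12, H:9, Br:1, Cl:1, N:1.
In Hill order: C12H9BrClN.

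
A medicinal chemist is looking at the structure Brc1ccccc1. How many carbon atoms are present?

6

Count every carbon token in the SMILES (each C, including those in ring-closure positions and inside branches).
Carbon count: 6.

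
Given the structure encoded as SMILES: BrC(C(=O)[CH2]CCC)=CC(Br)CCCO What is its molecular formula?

C11H18Br2O2

Walk through each heavy atom and fill implicit hydrogens from standard valence (C 4, N 3, O 2, S 2, halogen 1):
  atom 1: Br (halogen, monovalent) → 0 H
  atom 2: C, bond orders sum to 4 (valence 4) → 0 H
  atom 3: C, bond orders sum to 4 (valence 4) → 0 H
  atom 4: O, bond orders sum to 2 (valence 2) → 0 H
  atom 5: C with explicit H count 2
  atom 6: C, bond orders sum to 2 (valence 4) → 2 H
  atom 7: C, bond orders sum to 2 (valence 4) → 2 H
  atom 8: C, bond orders sum to 1 (valence 4) → 3 H
  atom 9: C, bond orders sum to 3 (valence 4) → 1 H
  atom 10: C, bond orders sum to 3 (valence 4) → 1 H
  atom 11: Br (halogen, monovalent) → 0 H
  atom 12: C, bond orders sum to 2 (valence 4) → 2 H
  atom 13: C, bond orders sum to 2 (valence 4) → 2 H
  atom 14: C, bond orders sum to 2 (valence 4) → 2 H
  atom 15: O, bond orders sum to 1 (valence 2) → 1 H
Totals → C:11, H:18, Br:2, O:2.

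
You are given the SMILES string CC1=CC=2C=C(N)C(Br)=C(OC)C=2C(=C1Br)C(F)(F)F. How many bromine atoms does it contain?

Scan the SMILES for Br atoms (remember two-letter symbols like Cl and Br are single atoms).
Bromine count: 2.

2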